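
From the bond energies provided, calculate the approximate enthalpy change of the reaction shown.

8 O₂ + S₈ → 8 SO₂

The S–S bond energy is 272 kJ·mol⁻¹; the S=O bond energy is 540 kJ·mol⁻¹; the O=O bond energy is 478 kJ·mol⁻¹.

Bonds broken (reactants):
  O=O: 8 × 478 = 3824
  S–S: 8 × 272 = 2176
  Σ(broken) = 6000 kJ
Bonds formed (products):
  S=O: 16 × 540 = 8640
  Σ(formed) = 8640 kJ
ΔH = Σ(broken) − Σ(formed) = 6000 − 8640 = −2640 kJ

ΔH ≈ −2640 kJ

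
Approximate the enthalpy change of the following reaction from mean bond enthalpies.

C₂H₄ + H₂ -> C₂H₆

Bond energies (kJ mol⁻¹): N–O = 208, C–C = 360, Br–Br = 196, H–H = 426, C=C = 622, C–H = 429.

ΔH ≈ −170 kJ

Bonds broken (reactants):
  C–H: 4 × 429 = 1716
  C=C: 1 × 622 = 622
  H–H: 1 × 426 = 426
  Σ(broken) = 2764 kJ
Bonds formed (products):
  C–C: 1 × 360 = 360
  C–H: 6 × 429 = 2574
  Σ(formed) = 2934 kJ
ΔH = Σ(broken) − Σ(formed) = 2764 − 2934 = −170 kJ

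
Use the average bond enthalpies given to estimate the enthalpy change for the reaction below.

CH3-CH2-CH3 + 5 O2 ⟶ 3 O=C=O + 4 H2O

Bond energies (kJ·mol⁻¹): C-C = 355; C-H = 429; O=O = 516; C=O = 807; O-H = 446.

Bonds broken (reactants):
  C-C: 2 × 355 = 710
  C-H: 8 × 429 = 3432
  O=O: 5 × 516 = 2580
  Σ(broken) = 6722 kJ
Bonds formed (products):
  C=O: 6 × 807 = 4842
  O-H: 8 × 446 = 3568
  Σ(formed) = 8410 kJ
ΔH = Σ(broken) − Σ(formed) = 6722 − 8410 = −1688 kJ

ΔH ≈ −1688 kJ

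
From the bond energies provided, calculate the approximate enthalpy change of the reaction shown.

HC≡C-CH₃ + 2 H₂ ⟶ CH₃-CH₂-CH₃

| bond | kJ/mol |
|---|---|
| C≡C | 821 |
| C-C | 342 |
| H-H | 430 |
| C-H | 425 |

ΔH ≈ −361 kJ

Bonds broken (reactants):
  C≡C: 1 × 821 = 821
  C-C: 1 × 342 = 342
  C-H: 4 × 425 = 1700
  H-H: 2 × 430 = 860
  Σ(broken) = 3723 kJ
Bonds formed (products):
  C-C: 2 × 342 = 684
  C-H: 8 × 425 = 3400
  Σ(formed) = 4084 kJ
ΔH = Σ(broken) − Σ(formed) = 3723 − 4084 = −361 kJ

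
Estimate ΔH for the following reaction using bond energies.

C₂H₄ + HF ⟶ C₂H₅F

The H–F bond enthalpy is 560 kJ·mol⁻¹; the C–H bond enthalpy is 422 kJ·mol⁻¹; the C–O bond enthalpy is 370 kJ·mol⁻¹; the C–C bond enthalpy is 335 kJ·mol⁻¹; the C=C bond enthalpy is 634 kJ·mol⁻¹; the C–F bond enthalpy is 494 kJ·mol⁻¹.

ΔH ≈ −57 kJ

Bonds broken (reactants):
  C–H: 4 × 422 = 1688
  C=C: 1 × 634 = 634
  H–F: 1 × 560 = 560
  Σ(broken) = 2882 kJ
Bonds formed (products):
  C–C: 1 × 335 = 335
  C–F: 1 × 494 = 494
  C–H: 5 × 422 = 2110
  Σ(formed) = 2939 kJ
ΔH = Σ(broken) − Σ(formed) = 2882 − 2939 = −57 kJ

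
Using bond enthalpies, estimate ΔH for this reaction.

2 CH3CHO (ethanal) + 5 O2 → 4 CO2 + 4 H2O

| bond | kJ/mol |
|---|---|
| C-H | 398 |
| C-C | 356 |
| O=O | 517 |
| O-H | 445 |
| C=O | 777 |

Bonds broken (reactants):
  C-C: 2 × 356 = 712
  C-H: 8 × 398 = 3184
  C=O: 2 × 777 = 1554
  O=O: 5 × 517 = 2585
  Σ(broken) = 8035 kJ
Bonds formed (products):
  C=O: 8 × 777 = 6216
  O-H: 8 × 445 = 3560
  Σ(formed) = 9776 kJ
ΔH = Σ(broken) − Σ(formed) = 8035 − 9776 = −1741 kJ

ΔH ≈ −1741 kJ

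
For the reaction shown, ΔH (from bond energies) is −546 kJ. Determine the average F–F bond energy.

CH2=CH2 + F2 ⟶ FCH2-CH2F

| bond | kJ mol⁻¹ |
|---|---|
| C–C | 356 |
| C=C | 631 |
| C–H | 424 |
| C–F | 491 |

Let D be the F–F bond energy.
Σ(broken) = 4×424 + 1×631 + 1×D = 2327 + D
Σ(formed) = 1×356 + 2×491 + 4×424 = 3034
ΔH = Σ(broken) − Σ(formed) = (2327 + D) − (3034) = −707 + D
Setting this equal to −546 kJ gives D = 161 kJ/mol.

D(F–F) ≈ 161 kJ/mol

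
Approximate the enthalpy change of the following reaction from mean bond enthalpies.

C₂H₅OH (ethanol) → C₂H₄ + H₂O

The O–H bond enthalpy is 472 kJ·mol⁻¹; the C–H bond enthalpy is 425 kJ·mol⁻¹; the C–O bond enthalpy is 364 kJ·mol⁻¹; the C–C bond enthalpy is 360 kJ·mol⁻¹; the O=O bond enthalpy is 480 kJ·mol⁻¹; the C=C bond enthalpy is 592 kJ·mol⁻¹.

ΔH ≈ +85 kJ

Bonds broken (reactants):
  C–C: 1 × 360 = 360
  C–H: 5 × 425 = 2125
  C–O: 1 × 364 = 364
  O–H: 1 × 472 = 472
  Σ(broken) = 3321 kJ
Bonds formed (products):
  C–H: 4 × 425 = 1700
  C=C: 1 × 592 = 592
  O–H: 2 × 472 = 944
  Σ(formed) = 3236 kJ
ΔH = Σ(broken) − Σ(formed) = 3321 − 3236 = +85 kJ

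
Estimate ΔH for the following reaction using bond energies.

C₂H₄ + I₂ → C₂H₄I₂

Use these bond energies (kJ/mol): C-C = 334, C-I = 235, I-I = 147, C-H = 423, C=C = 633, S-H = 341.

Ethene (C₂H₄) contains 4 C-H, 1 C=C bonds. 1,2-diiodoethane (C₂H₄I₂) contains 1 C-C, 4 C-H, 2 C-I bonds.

ΔH ≈ −24 kJ

Bonds broken (reactants):
  C-H: 4 × 423 = 1692
  C=C: 1 × 633 = 633
  I-I: 1 × 147 = 147
  Σ(broken) = 2472 kJ
Bonds formed (products):
  C-C: 1 × 334 = 334
  C-H: 4 × 423 = 1692
  C-I: 2 × 235 = 470
  Σ(formed) = 2496 kJ
ΔH = Σ(broken) − Σ(formed) = 2472 − 2496 = −24 kJ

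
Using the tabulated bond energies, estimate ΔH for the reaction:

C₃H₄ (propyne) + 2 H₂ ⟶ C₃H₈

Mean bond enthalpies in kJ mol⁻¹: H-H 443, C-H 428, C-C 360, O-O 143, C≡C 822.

Bonds broken (reactants):
  C≡C: 1 × 822 = 822
  C-C: 1 × 360 = 360
  C-H: 4 × 428 = 1712
  H-H: 2 × 443 = 886
  Σ(broken) = 3780 kJ
Bonds formed (products):
  C-C: 2 × 360 = 720
  C-H: 8 × 428 = 3424
  Σ(formed) = 4144 kJ
ΔH = Σ(broken) − Σ(formed) = 3780 − 4144 = −364 kJ

ΔH ≈ −364 kJ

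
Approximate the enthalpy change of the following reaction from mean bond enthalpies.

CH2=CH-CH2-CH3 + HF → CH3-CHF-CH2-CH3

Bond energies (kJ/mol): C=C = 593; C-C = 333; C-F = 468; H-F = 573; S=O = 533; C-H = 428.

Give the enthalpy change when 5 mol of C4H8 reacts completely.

Bonds broken (reactants):
  C-C: 2 × 333 = 666
  C-H: 8 × 428 = 3424
  C=C: 1 × 593 = 593
  H-F: 1 × 573 = 573
  Σ(broken) = 5256 kJ
Bonds formed (products):
  C-C: 3 × 333 = 999
  C-F: 1 × 468 = 468
  C-H: 9 × 428 = 3852
  Σ(formed) = 5319 kJ
ΔH = Σ(broken) − Σ(formed) = 5256 − 5319 = −63 kJ
For 5× the reaction as written: 5 × (−63) = −315 kJ

ΔH = −315 kJ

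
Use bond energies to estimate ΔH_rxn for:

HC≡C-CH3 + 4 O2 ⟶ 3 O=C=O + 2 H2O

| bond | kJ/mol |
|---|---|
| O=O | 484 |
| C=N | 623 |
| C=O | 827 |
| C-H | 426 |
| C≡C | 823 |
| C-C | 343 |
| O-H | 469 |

Bonds broken (reactants):
  C≡C: 1 × 823 = 823
  C-C: 1 × 343 = 343
  C-H: 4 × 426 = 1704
  O=O: 4 × 484 = 1936
  Σ(broken) = 4806 kJ
Bonds formed (products):
  C=O: 6 × 827 = 4962
  O-H: 4 × 469 = 1876
  Σ(formed) = 6838 kJ
ΔH = Σ(broken) − Σ(formed) = 4806 − 6838 = −2032 kJ

ΔH ≈ −2032 kJ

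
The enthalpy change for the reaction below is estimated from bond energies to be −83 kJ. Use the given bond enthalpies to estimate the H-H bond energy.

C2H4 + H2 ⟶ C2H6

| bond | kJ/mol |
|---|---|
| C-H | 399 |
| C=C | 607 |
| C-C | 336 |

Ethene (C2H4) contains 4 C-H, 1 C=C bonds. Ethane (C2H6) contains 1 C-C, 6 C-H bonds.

D(H-H) ≈ 444 kJ/mol

Let D be the H-H bond energy.
Σ(broken) = 4×399 + 1×607 + 1×D = 2203 + D
Σ(formed) = 1×336 + 6×399 = 2730
ΔH = Σ(broken) − Σ(formed) = (2203 + D) − (2730) = −527 + D
Setting this equal to −83 kJ gives D = 444 kJ/mol.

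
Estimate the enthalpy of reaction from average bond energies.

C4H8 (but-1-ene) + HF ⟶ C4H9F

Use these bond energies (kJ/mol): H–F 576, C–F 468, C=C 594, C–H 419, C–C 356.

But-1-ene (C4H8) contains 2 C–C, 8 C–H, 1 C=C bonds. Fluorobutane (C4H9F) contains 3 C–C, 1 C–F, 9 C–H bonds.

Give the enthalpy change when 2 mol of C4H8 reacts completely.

ΔH = −146 kJ

Bonds broken (reactants):
  C–C: 2 × 356 = 712
  C–H: 8 × 419 = 3352
  C=C: 1 × 594 = 594
  H–F: 1 × 576 = 576
  Σ(broken) = 5234 kJ
Bonds formed (products):
  C–C: 3 × 356 = 1068
  C–F: 1 × 468 = 468
  C–H: 9 × 419 = 3771
  Σ(formed) = 5307 kJ
ΔH = Σ(broken) − Σ(formed) = 5234 − 5307 = −73 kJ
For 2× the reaction as written: 2 × (−73) = −146 kJ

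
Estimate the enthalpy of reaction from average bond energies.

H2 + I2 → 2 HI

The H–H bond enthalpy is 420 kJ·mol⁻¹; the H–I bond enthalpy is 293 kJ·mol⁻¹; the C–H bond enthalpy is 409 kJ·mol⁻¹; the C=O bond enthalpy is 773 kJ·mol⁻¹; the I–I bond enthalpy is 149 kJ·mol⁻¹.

Bonds broken (reactants):
  H–H: 1 × 420 = 420
  I–I: 1 × 149 = 149
  Σ(broken) = 569 kJ
Bonds formed (products):
  H–I: 2 × 293 = 586
  Σ(formed) = 586 kJ
ΔH = Σ(broken) − Σ(formed) = 569 − 586 = −17 kJ

ΔH ≈ −17 kJ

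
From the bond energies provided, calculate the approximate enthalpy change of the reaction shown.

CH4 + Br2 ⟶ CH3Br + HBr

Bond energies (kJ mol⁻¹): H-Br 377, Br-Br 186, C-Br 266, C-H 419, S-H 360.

ΔH ≈ −38 kJ

Bonds broken (reactants):
  Br-Br: 1 × 186 = 186
  C-H: 4 × 419 = 1676
  Σ(broken) = 1862 kJ
Bonds formed (products):
  C-Br: 1 × 266 = 266
  C-H: 3 × 419 = 1257
  H-Br: 1 × 377 = 377
  Σ(formed) = 1900 kJ
ΔH = Σ(broken) − Σ(formed) = 1862 − 1900 = −38 kJ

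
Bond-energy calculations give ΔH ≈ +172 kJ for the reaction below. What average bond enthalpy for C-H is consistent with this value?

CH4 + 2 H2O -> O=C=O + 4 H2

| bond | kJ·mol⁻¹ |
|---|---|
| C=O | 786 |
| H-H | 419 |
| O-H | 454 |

Let D be the C-H bond energy.
Σ(broken) = 4×D + 4×454 = 1816 + 4D
Σ(formed) = 2×786 + 4×419 = 3248
ΔH = Σ(broken) − Σ(formed) = (1816 + 4D) − (3248) = −1432 + 4D
Setting this equal to +172 kJ gives 4D = 1604, so D = 401 kJ/mol.

D(C-H) ≈ 401 kJ/mol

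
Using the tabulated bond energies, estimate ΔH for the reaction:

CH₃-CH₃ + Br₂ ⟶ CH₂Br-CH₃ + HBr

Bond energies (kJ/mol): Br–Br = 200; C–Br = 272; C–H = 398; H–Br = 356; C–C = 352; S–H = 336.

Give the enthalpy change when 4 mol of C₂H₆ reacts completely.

Bonds broken (reactants):
  Br–Br: 1 × 200 = 200
  C–C: 1 × 352 = 352
  C–H: 6 × 398 = 2388
  Σ(broken) = 2940 kJ
Bonds formed (products):
  C–Br: 1 × 272 = 272
  C–C: 1 × 352 = 352
  C–H: 5 × 398 = 1990
  H–Br: 1 × 356 = 356
  Σ(formed) = 2970 kJ
ΔH = Σ(broken) − Σ(formed) = 2940 − 2970 = −30 kJ
For 4× the reaction as written: 4 × (−30) = −120 kJ

ΔH = −120 kJ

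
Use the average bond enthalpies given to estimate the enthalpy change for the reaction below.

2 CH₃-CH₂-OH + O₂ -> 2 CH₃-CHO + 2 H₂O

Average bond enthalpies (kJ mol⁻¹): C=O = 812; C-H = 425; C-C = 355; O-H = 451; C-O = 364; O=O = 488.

ΔH ≈ −460 kJ

Bonds broken (reactants):
  C-C: 2 × 355 = 710
  C-H: 10 × 425 = 4250
  C-O: 2 × 364 = 728
  O-H: 2 × 451 = 902
  O=O: 1 × 488 = 488
  Σ(broken) = 7078 kJ
Bonds formed (products):
  C-C: 2 × 355 = 710
  C-H: 8 × 425 = 3400
  C=O: 2 × 812 = 1624
  O-H: 4 × 451 = 1804
  Σ(formed) = 7538 kJ
ΔH = Σ(broken) − Σ(formed) = 7078 − 7538 = −460 kJ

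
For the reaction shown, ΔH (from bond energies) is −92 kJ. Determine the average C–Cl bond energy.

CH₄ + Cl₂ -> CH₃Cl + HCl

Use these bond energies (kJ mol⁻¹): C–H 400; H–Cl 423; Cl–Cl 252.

D(C–Cl) ≈ 321 kJ/mol

Let D be the C–Cl bond energy.
Σ(broken) = 4×400 + 1×252 = 1852
Σ(formed) = 1×D + 3×400 + 1×423 = 1623 + D
ΔH = Σ(broken) − Σ(formed) = (1852) − (1623 + D) = +229 − D
Setting this equal to −92 kJ gives D = 321 kJ/mol.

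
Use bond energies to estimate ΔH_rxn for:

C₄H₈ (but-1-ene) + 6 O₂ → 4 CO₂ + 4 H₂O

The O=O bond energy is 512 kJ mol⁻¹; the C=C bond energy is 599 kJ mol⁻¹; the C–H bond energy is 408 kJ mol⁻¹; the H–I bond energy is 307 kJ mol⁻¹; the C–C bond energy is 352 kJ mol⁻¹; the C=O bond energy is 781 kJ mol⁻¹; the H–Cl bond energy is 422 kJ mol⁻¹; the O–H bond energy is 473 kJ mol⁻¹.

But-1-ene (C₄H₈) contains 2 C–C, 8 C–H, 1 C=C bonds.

Bonds broken (reactants):
  C–C: 2 × 352 = 704
  C–H: 8 × 408 = 3264
  C=C: 1 × 599 = 599
  O=O: 6 × 512 = 3072
  Σ(broken) = 7639 kJ
Bonds formed (products):
  C=O: 8 × 781 = 6248
  O–H: 8 × 473 = 3784
  Σ(formed) = 10032 kJ
ΔH = Σ(broken) − Σ(formed) = 7639 − 10032 = −2393 kJ

ΔH ≈ −2393 kJ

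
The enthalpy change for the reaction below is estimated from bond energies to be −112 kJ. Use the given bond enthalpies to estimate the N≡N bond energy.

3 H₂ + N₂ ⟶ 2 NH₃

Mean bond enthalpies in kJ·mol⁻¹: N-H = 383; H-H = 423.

D(N≡N) ≈ 917 kJ/mol

Let D be the N≡N bond energy.
Σ(broken) = 3×423 + 1×D = 1269 + D
Σ(formed) = 6×383 = 2298
ΔH = Σ(broken) − Σ(formed) = (1269 + D) − (2298) = −1029 + D
Setting this equal to −112 kJ gives D = 917 kJ/mol.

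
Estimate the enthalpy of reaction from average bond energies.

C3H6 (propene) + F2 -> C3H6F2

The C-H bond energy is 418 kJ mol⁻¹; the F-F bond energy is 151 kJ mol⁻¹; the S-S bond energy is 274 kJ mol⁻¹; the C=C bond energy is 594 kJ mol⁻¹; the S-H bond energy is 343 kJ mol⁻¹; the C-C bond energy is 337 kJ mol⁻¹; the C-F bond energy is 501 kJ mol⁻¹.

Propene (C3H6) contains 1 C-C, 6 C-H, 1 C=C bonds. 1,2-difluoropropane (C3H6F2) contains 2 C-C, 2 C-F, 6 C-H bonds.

ΔH ≈ −594 kJ

Bonds broken (reactants):
  C-C: 1 × 337 = 337
  C-H: 6 × 418 = 2508
  C=C: 1 × 594 = 594
  F-F: 1 × 151 = 151
  Σ(broken) = 3590 kJ
Bonds formed (products):
  C-C: 2 × 337 = 674
  C-F: 2 × 501 = 1002
  C-H: 6 × 418 = 2508
  Σ(formed) = 4184 kJ
ΔH = Σ(broken) − Σ(formed) = 3590 − 4184 = −594 kJ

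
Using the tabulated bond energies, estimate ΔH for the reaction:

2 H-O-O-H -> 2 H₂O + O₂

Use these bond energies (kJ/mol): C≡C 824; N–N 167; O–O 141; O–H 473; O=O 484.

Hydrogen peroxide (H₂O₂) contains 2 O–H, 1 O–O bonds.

Bonds broken (reactants):
  O–H: 4 × 473 = 1892
  O–O: 2 × 141 = 282
  Σ(broken) = 2174 kJ
Bonds formed (products):
  O–H: 4 × 473 = 1892
  O=O: 1 × 484 = 484
  Σ(formed) = 2376 kJ
ΔH = Σ(broken) − Σ(formed) = 2174 − 2376 = −202 kJ

ΔH ≈ −202 kJ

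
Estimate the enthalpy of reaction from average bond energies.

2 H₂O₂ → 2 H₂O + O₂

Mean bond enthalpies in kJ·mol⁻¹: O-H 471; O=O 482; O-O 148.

ΔH ≈ −186 kJ

Bonds broken (reactants):
  O-H: 4 × 471 = 1884
  O-O: 2 × 148 = 296
  Σ(broken) = 2180 kJ
Bonds formed (products):
  O-H: 4 × 471 = 1884
  O=O: 1 × 482 = 482
  Σ(formed) = 2366 kJ
ΔH = Σ(broken) − Σ(formed) = 2180 − 2366 = −186 kJ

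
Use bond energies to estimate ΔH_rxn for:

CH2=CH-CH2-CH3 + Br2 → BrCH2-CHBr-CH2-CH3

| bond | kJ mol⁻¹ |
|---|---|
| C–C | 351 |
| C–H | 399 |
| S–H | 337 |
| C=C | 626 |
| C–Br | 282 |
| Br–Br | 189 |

Bonds broken (reactants):
  Br–Br: 1 × 189 = 189
  C–C: 2 × 351 = 702
  C–H: 8 × 399 = 3192
  C=C: 1 × 626 = 626
  Σ(broken) = 4709 kJ
Bonds formed (products):
  C–Br: 2 × 282 = 564
  C–C: 3 × 351 = 1053
  C–H: 8 × 399 = 3192
  Σ(formed) = 4809 kJ
ΔH = Σ(broken) − Σ(formed) = 4709 − 4809 = −100 kJ

ΔH ≈ −100 kJ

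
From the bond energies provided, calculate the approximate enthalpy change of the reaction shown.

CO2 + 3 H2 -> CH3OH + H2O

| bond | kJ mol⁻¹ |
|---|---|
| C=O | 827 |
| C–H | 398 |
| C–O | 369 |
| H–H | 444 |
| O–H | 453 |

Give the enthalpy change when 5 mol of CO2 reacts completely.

Bonds broken (reactants):
  C=O: 2 × 827 = 1654
  H–H: 3 × 444 = 1332
  Σ(broken) = 2986 kJ
Bonds formed (products):
  C–H: 3 × 398 = 1194
  C–O: 1 × 369 = 369
  O–H: 3 × 453 = 1359
  Σ(formed) = 2922 kJ
ΔH = Σ(broken) − Σ(formed) = 2986 − 2922 = +64 kJ
For 5× the reaction as written: 5 × (+64) = +320 kJ

ΔH = +320 kJ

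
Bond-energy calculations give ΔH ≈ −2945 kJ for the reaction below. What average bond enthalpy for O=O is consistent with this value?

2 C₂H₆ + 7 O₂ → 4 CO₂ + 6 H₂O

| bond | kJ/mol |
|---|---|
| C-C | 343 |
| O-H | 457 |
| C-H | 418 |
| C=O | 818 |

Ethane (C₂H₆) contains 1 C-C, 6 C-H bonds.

D(O=O) ≈ 483 kJ/mol

Let D be the O=O bond energy.
Σ(broken) = 2×343 + 12×418 + 7×D = 5702 + 7D
Σ(formed) = 8×818 + 12×457 = 12028
ΔH = Σ(broken) − Σ(formed) = (5702 + 7D) − (12028) = −6326 + 7D
Setting this equal to −2945 kJ gives 7D = 3381, so D = 483 kJ/mol.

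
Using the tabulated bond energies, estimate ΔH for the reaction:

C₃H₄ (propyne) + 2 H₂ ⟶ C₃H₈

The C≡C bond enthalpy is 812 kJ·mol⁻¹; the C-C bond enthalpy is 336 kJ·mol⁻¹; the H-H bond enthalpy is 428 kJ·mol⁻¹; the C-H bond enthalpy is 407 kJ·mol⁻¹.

ΔH ≈ −296 kJ

Bonds broken (reactants):
  C≡C: 1 × 812 = 812
  C-C: 1 × 336 = 336
  C-H: 4 × 407 = 1628
  H-H: 2 × 428 = 856
  Σ(broken) = 3632 kJ
Bonds formed (products):
  C-C: 2 × 336 = 672
  C-H: 8 × 407 = 3256
  Σ(formed) = 3928 kJ
ΔH = Σ(broken) − Σ(formed) = 3632 − 3928 = −296 kJ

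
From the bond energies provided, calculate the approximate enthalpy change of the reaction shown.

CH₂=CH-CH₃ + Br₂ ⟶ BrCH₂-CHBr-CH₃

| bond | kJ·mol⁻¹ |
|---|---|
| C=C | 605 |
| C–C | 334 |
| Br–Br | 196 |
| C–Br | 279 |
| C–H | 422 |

Bonds broken (reactants):
  Br–Br: 1 × 196 = 196
  C–C: 1 × 334 = 334
  C–H: 6 × 422 = 2532
  C=C: 1 × 605 = 605
  Σ(broken) = 3667 kJ
Bonds formed (products):
  C–Br: 2 × 279 = 558
  C–C: 2 × 334 = 668
  C–H: 6 × 422 = 2532
  Σ(formed) = 3758 kJ
ΔH = Σ(broken) − Σ(formed) = 3667 − 3758 = −91 kJ

ΔH ≈ −91 kJ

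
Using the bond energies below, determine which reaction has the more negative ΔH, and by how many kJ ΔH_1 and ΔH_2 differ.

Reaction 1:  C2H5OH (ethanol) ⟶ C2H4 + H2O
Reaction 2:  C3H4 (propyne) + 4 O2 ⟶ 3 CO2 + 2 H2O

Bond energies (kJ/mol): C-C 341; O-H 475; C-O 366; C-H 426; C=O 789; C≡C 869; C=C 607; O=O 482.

Reaction 2, by 1843 kJ

Reaction 1:
  Bonds broken (reactants):
    C-C: 1 × 341 = 341
    C-H: 5 × 426 = 2130
    C-O: 1 × 366 = 366
    O-H: 1 × 475 = 475
    Σ(broken) = 3312 kJ
  Bonds formed (products):
    C-H: 4 × 426 = 1704
    C=C: 1 × 607 = 607
    O-H: 2 × 475 = 950
    Σ(formed) = 3261 kJ
  ΔH_1 = 3312 − 3261 = +51 kJ
Reaction 2:
  Bonds broken (reactants):
    C≡C: 1 × 869 = 869
    C-C: 1 × 341 = 341
    C-H: 4 × 426 = 1704
    O=O: 4 × 482 = 1928
    Σ(broken) = 4842 kJ
  Bonds formed (products):
    C=O: 6 × 789 = 4734
    O-H: 4 × 475 = 1900
    Σ(formed) = 6634 kJ
  ΔH_2 = 4842 − 6634 = −1792 kJ
ΔH_1 − ΔH_2 = +1843 kJ, so reaction 2 has the more negative ΔH; |ΔH_1 − ΔH_2| = 1843 kJ.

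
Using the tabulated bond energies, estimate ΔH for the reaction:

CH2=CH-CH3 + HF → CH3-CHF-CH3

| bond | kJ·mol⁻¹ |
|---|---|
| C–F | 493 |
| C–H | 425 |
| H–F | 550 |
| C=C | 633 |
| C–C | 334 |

Bonds broken (reactants):
  C–C: 1 × 334 = 334
  C–H: 6 × 425 = 2550
  C=C: 1 × 633 = 633
  H–F: 1 × 550 = 550
  Σ(broken) = 4067 kJ
Bonds formed (products):
  C–C: 2 × 334 = 668
  C–F: 1 × 493 = 493
  C–H: 7 × 425 = 2975
  Σ(formed) = 4136 kJ
ΔH = Σ(broken) − Σ(formed) = 4067 − 4136 = −69 kJ

ΔH ≈ −69 kJ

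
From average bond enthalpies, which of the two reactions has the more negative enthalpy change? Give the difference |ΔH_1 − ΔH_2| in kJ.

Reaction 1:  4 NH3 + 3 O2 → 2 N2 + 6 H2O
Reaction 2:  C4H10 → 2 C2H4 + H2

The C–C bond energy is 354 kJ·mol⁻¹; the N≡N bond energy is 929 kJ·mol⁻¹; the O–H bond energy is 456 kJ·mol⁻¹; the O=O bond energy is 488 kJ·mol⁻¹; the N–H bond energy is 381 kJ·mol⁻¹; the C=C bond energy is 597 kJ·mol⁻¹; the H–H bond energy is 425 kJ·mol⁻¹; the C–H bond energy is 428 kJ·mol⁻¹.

Reaction 1, by 1593 kJ

Reaction 1:
  Bonds broken (reactants):
    N–H: 12 × 381 = 4572
    O=O: 3 × 488 = 1464
    Σ(broken) = 6036 kJ
  Bonds formed (products):
    N≡N: 2 × 929 = 1858
    O–H: 12 × 456 = 5472
    Σ(formed) = 7330 kJ
  ΔH_1 = 6036 − 7330 = −1294 kJ
Reaction 2:
  Bonds broken (reactants):
    C–C: 3 × 354 = 1062
    C–H: 10 × 428 = 4280
    Σ(broken) = 5342 kJ
  Bonds formed (products):
    C–H: 8 × 428 = 3424
    C=C: 2 × 597 = 1194
    H–H: 1 × 425 = 425
    Σ(formed) = 5043 kJ
  ΔH_2 = 5342 − 5043 = +299 kJ
ΔH_1 − ΔH_2 = −1593 kJ, so reaction 1 has the more negative ΔH; |ΔH_1 − ΔH_2| = 1593 kJ.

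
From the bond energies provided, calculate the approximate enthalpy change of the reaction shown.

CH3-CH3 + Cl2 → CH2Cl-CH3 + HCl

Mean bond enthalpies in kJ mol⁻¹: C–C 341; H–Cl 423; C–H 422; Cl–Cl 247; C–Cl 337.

ΔH ≈ −91 kJ

Bonds broken (reactants):
  C–C: 1 × 341 = 341
  C–H: 6 × 422 = 2532
  Cl–Cl: 1 × 247 = 247
  Σ(broken) = 3120 kJ
Bonds formed (products):
  C–C: 1 × 341 = 341
  C–Cl: 1 × 337 = 337
  C–H: 5 × 422 = 2110
  H–Cl: 1 × 423 = 423
  Σ(formed) = 3211 kJ
ΔH = Σ(broken) − Σ(formed) = 3120 − 3211 = −91 kJ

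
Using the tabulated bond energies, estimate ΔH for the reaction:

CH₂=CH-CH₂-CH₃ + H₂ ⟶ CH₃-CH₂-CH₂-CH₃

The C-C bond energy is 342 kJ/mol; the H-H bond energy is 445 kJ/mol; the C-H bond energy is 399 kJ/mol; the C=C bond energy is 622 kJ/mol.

Bonds broken (reactants):
  C-C: 2 × 342 = 684
  C-H: 8 × 399 = 3192
  C=C: 1 × 622 = 622
  H-H: 1 × 445 = 445
  Σ(broken) = 4943 kJ
Bonds formed (products):
  C-C: 3 × 342 = 1026
  C-H: 10 × 399 = 3990
  Σ(formed) = 5016 kJ
ΔH = Σ(broken) − Σ(formed) = 4943 − 5016 = −73 kJ

ΔH ≈ −73 kJ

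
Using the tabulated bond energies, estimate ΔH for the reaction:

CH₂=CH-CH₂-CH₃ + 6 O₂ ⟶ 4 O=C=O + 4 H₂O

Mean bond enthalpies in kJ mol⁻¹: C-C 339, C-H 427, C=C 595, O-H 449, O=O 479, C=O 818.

ΔH ≈ −2573 kJ

Bonds broken (reactants):
  C-C: 2 × 339 = 678
  C-H: 8 × 427 = 3416
  C=C: 1 × 595 = 595
  O=O: 6 × 479 = 2874
  Σ(broken) = 7563 kJ
Bonds formed (products):
  C=O: 8 × 818 = 6544
  O-H: 8 × 449 = 3592
  Σ(formed) = 10136 kJ
ΔH = Σ(broken) − Σ(formed) = 7563 − 10136 = −2573 kJ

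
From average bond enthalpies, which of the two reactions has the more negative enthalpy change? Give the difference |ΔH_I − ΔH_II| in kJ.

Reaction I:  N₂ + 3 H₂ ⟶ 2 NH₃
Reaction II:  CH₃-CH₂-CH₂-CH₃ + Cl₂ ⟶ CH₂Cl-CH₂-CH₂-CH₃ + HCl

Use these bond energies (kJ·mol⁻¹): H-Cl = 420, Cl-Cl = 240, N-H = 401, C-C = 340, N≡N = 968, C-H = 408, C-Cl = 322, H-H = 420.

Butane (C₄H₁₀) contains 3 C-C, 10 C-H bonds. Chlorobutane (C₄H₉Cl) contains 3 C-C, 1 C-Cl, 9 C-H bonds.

Reaction I, by 84 kJ

Reaction I:
  Bonds broken (reactants):
    H-H: 3 × 420 = 1260
    N≡N: 1 × 968 = 968
    Σ(broken) = 2228 kJ
  Bonds formed (products):
    N-H: 6 × 401 = 2406
    Σ(formed) = 2406 kJ
  ΔH_I = 2228 − 2406 = −178 kJ
Reaction II:
  Bonds broken (reactants):
    C-C: 3 × 340 = 1020
    C-H: 10 × 408 = 4080
    Cl-Cl: 1 × 240 = 240
    Σ(broken) = 5340 kJ
  Bonds formed (products):
    C-C: 3 × 340 = 1020
    C-Cl: 1 × 322 = 322
    C-H: 9 × 408 = 3672
    H-Cl: 1 × 420 = 420
    Σ(formed) = 5434 kJ
  ΔH_II = 5340 − 5434 = −94 kJ
ΔH_I − ΔH_II = −84 kJ, so reaction I has the more negative ΔH; |ΔH_I − ΔH_II| = 84 kJ.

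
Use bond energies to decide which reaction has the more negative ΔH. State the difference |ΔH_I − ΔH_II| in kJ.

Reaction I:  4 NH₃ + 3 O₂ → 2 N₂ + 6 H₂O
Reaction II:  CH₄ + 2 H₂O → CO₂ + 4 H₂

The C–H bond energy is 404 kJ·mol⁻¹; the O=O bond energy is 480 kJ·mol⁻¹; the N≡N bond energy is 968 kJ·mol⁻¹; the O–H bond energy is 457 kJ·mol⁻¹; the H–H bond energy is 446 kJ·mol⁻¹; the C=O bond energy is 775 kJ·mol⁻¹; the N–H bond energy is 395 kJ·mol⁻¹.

Reaction I, by 1350 kJ

Reaction I:
  Bonds broken (reactants):
    N–H: 12 × 395 = 4740
    O=O: 3 × 480 = 1440
    Σ(broken) = 6180 kJ
  Bonds formed (products):
    N≡N: 2 × 968 = 1936
    O–H: 12 × 457 = 5484
    Σ(formed) = 7420 kJ
  ΔH_I = 6180 − 7420 = −1240 kJ
Reaction II:
  Bonds broken (reactants):
    C–H: 4 × 404 = 1616
    O–H: 4 × 457 = 1828
    Σ(broken) = 3444 kJ
  Bonds formed (products):
    C=O: 2 × 775 = 1550
    H–H: 4 × 446 = 1784
    Σ(formed) = 3334 kJ
  ΔH_II = 3444 − 3334 = +110 kJ
ΔH_I − ΔH_II = −1350 kJ, so reaction I has the more negative ΔH; |ΔH_I − ΔH_II| = 1350 kJ.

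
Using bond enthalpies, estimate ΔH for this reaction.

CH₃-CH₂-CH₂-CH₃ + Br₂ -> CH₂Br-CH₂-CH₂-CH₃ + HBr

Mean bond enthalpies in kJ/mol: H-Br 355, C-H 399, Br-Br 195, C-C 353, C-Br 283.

ΔH ≈ −44 kJ

Bonds broken (reactants):
  Br-Br: 1 × 195 = 195
  C-C: 3 × 353 = 1059
  C-H: 10 × 399 = 3990
  Σ(broken) = 5244 kJ
Bonds formed (products):
  C-Br: 1 × 283 = 283
  C-C: 3 × 353 = 1059
  C-H: 9 × 399 = 3591
  H-Br: 1 × 355 = 355
  Σ(formed) = 5288 kJ
ΔH = Σ(broken) − Σ(formed) = 5244 − 5288 = −44 kJ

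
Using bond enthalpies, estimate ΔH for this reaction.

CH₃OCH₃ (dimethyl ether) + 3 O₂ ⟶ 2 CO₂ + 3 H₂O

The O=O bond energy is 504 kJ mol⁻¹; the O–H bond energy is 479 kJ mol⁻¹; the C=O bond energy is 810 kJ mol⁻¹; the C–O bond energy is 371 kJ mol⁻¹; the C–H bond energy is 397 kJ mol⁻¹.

ΔH ≈ −1478 kJ

Bonds broken (reactants):
  C–H: 6 × 397 = 2382
  C–O: 2 × 371 = 742
  O=O: 3 × 504 = 1512
  Σ(broken) = 4636 kJ
Bonds formed (products):
  C=O: 4 × 810 = 3240
  O–H: 6 × 479 = 2874
  Σ(formed) = 6114 kJ
ΔH = Σ(broken) − Σ(formed) = 4636 − 6114 = −1478 kJ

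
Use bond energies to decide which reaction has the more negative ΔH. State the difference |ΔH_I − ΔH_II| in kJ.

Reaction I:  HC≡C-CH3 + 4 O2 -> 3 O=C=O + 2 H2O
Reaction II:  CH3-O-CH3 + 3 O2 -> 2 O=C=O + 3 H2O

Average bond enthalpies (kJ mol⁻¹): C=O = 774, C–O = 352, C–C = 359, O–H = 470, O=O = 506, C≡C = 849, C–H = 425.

Reaction I, by 448 kJ

Reaction I:
  Bonds broken (reactants):
    C≡C: 1 × 849 = 849
    C–C: 1 × 359 = 359
    C–H: 4 × 425 = 1700
    O=O: 4 × 506 = 2024
    Σ(broken) = 4932 kJ
  Bonds formed (products):
    C=O: 6 × 774 = 4644
    O–H: 4 × 470 = 1880
    Σ(formed) = 6524 kJ
  ΔH_I = 4932 − 6524 = −1592 kJ
Reaction II:
  Bonds broken (reactants):
    C–H: 6 × 425 = 2550
    C–O: 2 × 352 = 704
    O=O: 3 × 506 = 1518
    Σ(broken) = 4772 kJ
  Bonds formed (products):
    C=O: 4 × 774 = 3096
    O–H: 6 × 470 = 2820
    Σ(formed) = 5916 kJ
  ΔH_II = 4772 − 5916 = −1144 kJ
ΔH_I − ΔH_II = −448 kJ, so reaction I has the more negative ΔH; |ΔH_I − ΔH_II| = 448 kJ.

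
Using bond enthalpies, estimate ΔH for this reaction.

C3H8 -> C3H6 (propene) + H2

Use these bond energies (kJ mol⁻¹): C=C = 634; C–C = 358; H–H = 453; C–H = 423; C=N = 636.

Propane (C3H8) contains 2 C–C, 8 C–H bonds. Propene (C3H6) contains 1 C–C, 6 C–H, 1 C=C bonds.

Bonds broken (reactants):
  C–C: 2 × 358 = 716
  C–H: 8 × 423 = 3384
  Σ(broken) = 4100 kJ
Bonds formed (products):
  C–C: 1 × 358 = 358
  C–H: 6 × 423 = 2538
  C=C: 1 × 634 = 634
  H–H: 1 × 453 = 453
  Σ(formed) = 3983 kJ
ΔH = Σ(broken) − Σ(formed) = 4100 − 3983 = +117 kJ

ΔH ≈ +117 kJ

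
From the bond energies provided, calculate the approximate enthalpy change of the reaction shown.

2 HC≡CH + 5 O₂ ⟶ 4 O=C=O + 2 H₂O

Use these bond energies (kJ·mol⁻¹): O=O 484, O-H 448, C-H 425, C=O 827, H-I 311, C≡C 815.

ΔH ≈ −2658 kJ

Bonds broken (reactants):
  C≡C: 2 × 815 = 1630
  C-H: 4 × 425 = 1700
  O=O: 5 × 484 = 2420
  Σ(broken) = 5750 kJ
Bonds formed (products):
  C=O: 8 × 827 = 6616
  O-H: 4 × 448 = 1792
  Σ(formed) = 8408 kJ
ΔH = Σ(broken) − Σ(formed) = 5750 − 8408 = −2658 kJ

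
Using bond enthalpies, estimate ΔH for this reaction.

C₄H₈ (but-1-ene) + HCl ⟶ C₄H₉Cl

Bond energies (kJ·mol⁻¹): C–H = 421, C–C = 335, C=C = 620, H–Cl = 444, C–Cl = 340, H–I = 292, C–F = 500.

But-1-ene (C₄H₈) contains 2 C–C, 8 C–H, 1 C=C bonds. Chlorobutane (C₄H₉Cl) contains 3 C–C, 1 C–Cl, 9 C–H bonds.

Bonds broken (reactants):
  C–C: 2 × 335 = 670
  C–H: 8 × 421 = 3368
  C=C: 1 × 620 = 620
  H–Cl: 1 × 444 = 444
  Σ(broken) = 5102 kJ
Bonds formed (products):
  C–C: 3 × 335 = 1005
  C–Cl: 1 × 340 = 340
  C–H: 9 × 421 = 3789
  Σ(formed) = 5134 kJ
ΔH = Σ(broken) − Σ(formed) = 5102 − 5134 = −32 kJ

ΔH ≈ −32 kJ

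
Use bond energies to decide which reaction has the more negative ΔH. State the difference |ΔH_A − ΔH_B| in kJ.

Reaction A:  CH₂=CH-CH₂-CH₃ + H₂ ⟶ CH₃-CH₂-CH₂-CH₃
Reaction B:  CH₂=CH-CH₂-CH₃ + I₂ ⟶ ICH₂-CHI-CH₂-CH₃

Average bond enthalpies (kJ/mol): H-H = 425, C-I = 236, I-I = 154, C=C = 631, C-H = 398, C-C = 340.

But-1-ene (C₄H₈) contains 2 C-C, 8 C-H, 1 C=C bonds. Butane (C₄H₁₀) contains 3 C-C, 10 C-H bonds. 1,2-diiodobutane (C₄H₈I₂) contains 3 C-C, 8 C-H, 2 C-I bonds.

Reaction A, by 53 kJ

Reaction A:
  Bonds broken (reactants):
    C-C: 2 × 340 = 680
    C-H: 8 × 398 = 3184
    C=C: 1 × 631 = 631
    H-H: 1 × 425 = 425
    Σ(broken) = 4920 kJ
  Bonds formed (products):
    C-C: 3 × 340 = 1020
    C-H: 10 × 398 = 3980
    Σ(formed) = 5000 kJ
  ΔH_A = 4920 − 5000 = −80 kJ
Reaction B:
  Bonds broken (reactants):
    C-C: 2 × 340 = 680
    C-H: 8 × 398 = 3184
    C=C: 1 × 631 = 631
    I-I: 1 × 154 = 154
    Σ(broken) = 4649 kJ
  Bonds formed (products):
    C-C: 3 × 340 = 1020
    C-H: 8 × 398 = 3184
    C-I: 2 × 236 = 472
    Σ(formed) = 4676 kJ
  ΔH_B = 4649 − 4676 = −27 kJ
ΔH_A − ΔH_B = −53 kJ, so reaction A has the more negative ΔH; |ΔH_A − ΔH_B| = 53 kJ.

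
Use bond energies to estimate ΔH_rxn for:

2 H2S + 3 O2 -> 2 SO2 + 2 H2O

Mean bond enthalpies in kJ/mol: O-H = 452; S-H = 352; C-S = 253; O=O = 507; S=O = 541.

ΔH ≈ −1043 kJ

Bonds broken (reactants):
  O=O: 3 × 507 = 1521
  S-H: 4 × 352 = 1408
  Σ(broken) = 2929 kJ
Bonds formed (products):
  O-H: 4 × 452 = 1808
  S=O: 4 × 541 = 2164
  Σ(formed) = 3972 kJ
ΔH = Σ(broken) − Σ(formed) = 2929 − 3972 = −1043 kJ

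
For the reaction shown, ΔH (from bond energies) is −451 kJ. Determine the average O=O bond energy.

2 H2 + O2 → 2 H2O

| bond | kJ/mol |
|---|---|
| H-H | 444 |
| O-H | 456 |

D(O=O) ≈ 485 kJ/mol

Let D be the O=O bond energy.
Σ(broken) = 2×444 + 1×D = 888 + D
Σ(formed) = 4×456 = 1824
ΔH = Σ(broken) − Σ(formed) = (888 + D) − (1824) = −936 + D
Setting this equal to −451 kJ gives D = 485 kJ/mol.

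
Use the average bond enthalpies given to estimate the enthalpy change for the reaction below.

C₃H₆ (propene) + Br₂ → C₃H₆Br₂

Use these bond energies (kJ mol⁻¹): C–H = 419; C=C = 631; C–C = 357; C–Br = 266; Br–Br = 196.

ΔH ≈ −62 kJ

Bonds broken (reactants):
  Br–Br: 1 × 196 = 196
  C–C: 1 × 357 = 357
  C–H: 6 × 419 = 2514
  C=C: 1 × 631 = 631
  Σ(broken) = 3698 kJ
Bonds formed (products):
  C–Br: 2 × 266 = 532
  C–C: 2 × 357 = 714
  C–H: 6 × 419 = 2514
  Σ(formed) = 3760 kJ
ΔH = Σ(broken) − Σ(formed) = 3698 − 3760 = −62 kJ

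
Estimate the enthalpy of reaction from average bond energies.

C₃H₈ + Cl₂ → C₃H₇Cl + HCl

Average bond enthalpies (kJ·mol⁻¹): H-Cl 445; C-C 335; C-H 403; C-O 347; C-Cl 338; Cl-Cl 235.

Bonds broken (reactants):
  C-C: 2 × 335 = 670
  C-H: 8 × 403 = 3224
  Cl-Cl: 1 × 235 = 235
  Σ(broken) = 4129 kJ
Bonds formed (products):
  C-C: 2 × 335 = 670
  C-Cl: 1 × 338 = 338
  C-H: 7 × 403 = 2821
  H-Cl: 1 × 445 = 445
  Σ(formed) = 4274 kJ
ΔH = Σ(broken) − Σ(formed) = 4129 − 4274 = −145 kJ

ΔH ≈ −145 kJ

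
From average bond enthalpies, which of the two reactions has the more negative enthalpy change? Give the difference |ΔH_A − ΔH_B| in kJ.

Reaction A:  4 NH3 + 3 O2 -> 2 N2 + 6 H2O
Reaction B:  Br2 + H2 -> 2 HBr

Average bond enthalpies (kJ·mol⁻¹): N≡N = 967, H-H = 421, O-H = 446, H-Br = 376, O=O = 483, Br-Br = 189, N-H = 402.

Reaction A:
  Bonds broken (reactants):
    N-H: 12 × 402 = 4824
    O=O: 3 × 483 = 1449
    Σ(broken) = 6273 kJ
  Bonds formed (products):
    N≡N: 2 × 967 = 1934
    O-H: 12 × 446 = 5352
    Σ(formed) = 7286 kJ
  ΔH_A = 6273 − 7286 = −1013 kJ
Reaction B:
  Bonds broken (reactants):
    Br-Br: 1 × 189 = 189
    H-H: 1 × 421 = 421
    Σ(broken) = 610 kJ
  Bonds formed (products):
    H-Br: 2 × 376 = 752
    Σ(formed) = 752 kJ
  ΔH_B = 610 − 752 = −142 kJ
ΔH_A − ΔH_B = −871 kJ, so reaction A has the more negative ΔH; |ΔH_A − ΔH_B| = 871 kJ.

Reaction A, by 871 kJ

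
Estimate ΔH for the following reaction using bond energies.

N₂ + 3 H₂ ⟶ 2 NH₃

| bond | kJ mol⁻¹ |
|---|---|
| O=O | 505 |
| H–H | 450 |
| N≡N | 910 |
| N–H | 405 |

Bonds broken (reactants):
  H–H: 3 × 450 = 1350
  N≡N: 1 × 910 = 910
  Σ(broken) = 2260 kJ
Bonds formed (products):
  N–H: 6 × 405 = 2430
  Σ(formed) = 2430 kJ
ΔH = Σ(broken) − Σ(formed) = 2260 − 2430 = −170 kJ

ΔH ≈ −170 kJ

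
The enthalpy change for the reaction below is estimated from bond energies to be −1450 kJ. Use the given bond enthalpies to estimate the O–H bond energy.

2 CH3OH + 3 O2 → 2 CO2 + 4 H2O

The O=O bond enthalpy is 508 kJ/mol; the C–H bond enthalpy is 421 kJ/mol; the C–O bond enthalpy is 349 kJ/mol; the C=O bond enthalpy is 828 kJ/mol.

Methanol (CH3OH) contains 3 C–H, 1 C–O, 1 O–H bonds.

Let D be the O–H bond energy.
Σ(broken) = 6×421 + 2×349 + 2×D + 3×508 = 4748 + 2D
Σ(formed) = 4×828 + 8×D = 3312 + 8D
ΔH = Σ(broken) − Σ(formed) = (4748 + 2D) − (3312 + 8D) = +1436 − 6D
Setting this equal to −1450 kJ gives 6D = 2886, so D = 481 kJ/mol.

D(O–H) ≈ 481 kJ/mol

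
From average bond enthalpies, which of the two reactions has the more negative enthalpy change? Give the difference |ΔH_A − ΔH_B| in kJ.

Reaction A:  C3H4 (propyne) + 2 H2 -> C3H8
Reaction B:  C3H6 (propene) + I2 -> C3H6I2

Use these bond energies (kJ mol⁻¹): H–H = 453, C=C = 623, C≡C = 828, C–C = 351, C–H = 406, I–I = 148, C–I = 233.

Reaction A:
  Bonds broken (reactants):
    C≡C: 1 × 828 = 828
    C–C: 1 × 351 = 351
    C–H: 4 × 406 = 1624
    H–H: 2 × 453 = 906
    Σ(broken) = 3709 kJ
  Bonds formed (products):
    C–C: 2 × 351 = 702
    C–H: 8 × 406 = 3248
    Σ(formed) = 3950 kJ
  ΔH_A = 3709 − 3950 = −241 kJ
Reaction B:
  Bonds broken (reactants):
    C–C: 1 × 351 = 351
    C–H: 6 × 406 = 2436
    C=C: 1 × 623 = 623
    I–I: 1 × 148 = 148
    Σ(broken) = 3558 kJ
  Bonds formed (products):
    C–C: 2 × 351 = 702
    C–H: 6 × 406 = 2436
    C–I: 2 × 233 = 466
    Σ(formed) = 3604 kJ
  ΔH_B = 3558 − 3604 = −46 kJ
ΔH_A − ΔH_B = −195 kJ, so reaction A has the more negative ΔH; |ΔH_A − ΔH_B| = 195 kJ.

Reaction A, by 195 kJ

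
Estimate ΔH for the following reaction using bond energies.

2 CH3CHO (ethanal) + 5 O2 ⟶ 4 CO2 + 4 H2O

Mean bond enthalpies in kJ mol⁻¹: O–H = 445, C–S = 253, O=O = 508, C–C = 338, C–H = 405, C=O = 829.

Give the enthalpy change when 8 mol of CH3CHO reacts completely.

ΔH = −8312 kJ

Bonds broken (reactants):
  C–C: 2 × 338 = 676
  C–H: 8 × 405 = 3240
  C=O: 2 × 829 = 1658
  O=O: 5 × 508 = 2540
  Σ(broken) = 8114 kJ
Bonds formed (products):
  C=O: 8 × 829 = 6632
  O–H: 8 × 445 = 3560
  Σ(formed) = 10192 kJ
ΔH = Σ(broken) − Σ(formed) = 8114 − 10192 = −2078 kJ
For 4× the reaction as written: 4 × (−2078) = −8312 kJ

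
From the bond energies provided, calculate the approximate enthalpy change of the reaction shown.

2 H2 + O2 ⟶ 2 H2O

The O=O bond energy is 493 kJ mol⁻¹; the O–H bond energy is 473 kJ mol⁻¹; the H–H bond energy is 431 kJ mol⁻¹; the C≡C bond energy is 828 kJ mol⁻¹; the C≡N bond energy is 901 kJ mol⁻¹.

ΔH ≈ −537 kJ

Bonds broken (reactants):
  H–H: 2 × 431 = 862
  O=O: 1 × 493 = 493
  Σ(broken) = 1355 kJ
Bonds formed (products):
  O–H: 4 × 473 = 1892
  Σ(formed) = 1892 kJ
ΔH = Σ(broken) − Σ(formed) = 1355 − 1892 = −537 kJ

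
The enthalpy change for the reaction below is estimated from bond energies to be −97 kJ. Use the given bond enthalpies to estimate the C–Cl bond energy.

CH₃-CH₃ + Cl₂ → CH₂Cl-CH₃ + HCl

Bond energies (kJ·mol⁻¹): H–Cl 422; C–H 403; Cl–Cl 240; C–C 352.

D(C–Cl) ≈ 318 kJ/mol

Let D be the C–Cl bond energy.
Σ(broken) = 1×352 + 6×403 + 1×240 = 3010
Σ(formed) = 1×352 + 1×D + 5×403 + 1×422 = 2789 + D
ΔH = Σ(broken) − Σ(formed) = (3010) − (2789 + D) = +221 − D
Setting this equal to −97 kJ gives D = 318 kJ/mol.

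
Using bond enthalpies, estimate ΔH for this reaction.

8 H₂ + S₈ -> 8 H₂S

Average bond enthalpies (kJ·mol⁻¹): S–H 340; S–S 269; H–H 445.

Bonds broken (reactants):
  H–H: 8 × 445 = 3560
  S–S: 8 × 269 = 2152
  Σ(broken) = 5712 kJ
Bonds formed (products):
  S–H: 16 × 340 = 5440
  Σ(formed) = 5440 kJ
ΔH = Σ(broken) − Σ(formed) = 5712 − 5440 = +272 kJ

ΔH ≈ +272 kJ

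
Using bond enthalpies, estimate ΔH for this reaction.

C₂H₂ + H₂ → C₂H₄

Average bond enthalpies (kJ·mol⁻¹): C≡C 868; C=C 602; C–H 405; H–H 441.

ΔH ≈ −103 kJ

Bonds broken (reactants):
  C≡C: 1 × 868 = 868
  C–H: 2 × 405 = 810
  H–H: 1 × 441 = 441
  Σ(broken) = 2119 kJ
Bonds formed (products):
  C–H: 4 × 405 = 1620
  C=C: 1 × 602 = 602
  Σ(formed) = 2222 kJ
ΔH = Σ(broken) − Σ(formed) = 2119 − 2222 = −103 kJ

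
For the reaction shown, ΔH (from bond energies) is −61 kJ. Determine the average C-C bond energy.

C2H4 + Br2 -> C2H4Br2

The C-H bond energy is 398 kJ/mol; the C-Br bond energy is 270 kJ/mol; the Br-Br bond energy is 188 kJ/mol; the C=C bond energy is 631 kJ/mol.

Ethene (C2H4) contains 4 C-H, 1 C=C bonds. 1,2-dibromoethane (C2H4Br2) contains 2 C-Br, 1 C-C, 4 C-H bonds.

D(C-C) ≈ 340 kJ/mol

Let D be the C-C bond energy.
Σ(broken) = 1×188 + 4×398 + 1×631 = 2411
Σ(formed) = 2×270 + 1×D + 4×398 = 2132 + D
ΔH = Σ(broken) − Σ(formed) = (2411) − (2132 + D) = +279 − D
Setting this equal to −61 kJ gives D = 340 kJ/mol.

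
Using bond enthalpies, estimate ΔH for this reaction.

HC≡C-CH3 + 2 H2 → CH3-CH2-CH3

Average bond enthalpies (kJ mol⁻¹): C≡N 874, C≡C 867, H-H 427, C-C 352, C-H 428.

Bonds broken (reactants):
  C≡C: 1 × 867 = 867
  C-C: 1 × 352 = 352
  C-H: 4 × 428 = 1712
  H-H: 2 × 427 = 854
  Σ(broken) = 3785 kJ
Bonds formed (products):
  C-C: 2 × 352 = 704
  C-H: 8 × 428 = 3424
  Σ(formed) = 4128 kJ
ΔH = Σ(broken) − Σ(formed) = 3785 − 4128 = −343 kJ

ΔH ≈ −343 kJ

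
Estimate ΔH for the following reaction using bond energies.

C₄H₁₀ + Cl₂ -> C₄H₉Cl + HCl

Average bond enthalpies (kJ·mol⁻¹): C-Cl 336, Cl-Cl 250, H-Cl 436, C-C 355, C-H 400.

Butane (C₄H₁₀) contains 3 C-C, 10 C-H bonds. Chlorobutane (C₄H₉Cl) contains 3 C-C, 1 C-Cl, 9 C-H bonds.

Bonds broken (reactants):
  C-C: 3 × 355 = 1065
  C-H: 10 × 400 = 4000
  Cl-Cl: 1 × 250 = 250
  Σ(broken) = 5315 kJ
Bonds formed (products):
  C-C: 3 × 355 = 1065
  C-Cl: 1 × 336 = 336
  C-H: 9 × 400 = 3600
  H-Cl: 1 × 436 = 436
  Σ(formed) = 5437 kJ
ΔH = Σ(broken) − Σ(formed) = 5315 − 5437 = −122 kJ

ΔH ≈ −122 kJ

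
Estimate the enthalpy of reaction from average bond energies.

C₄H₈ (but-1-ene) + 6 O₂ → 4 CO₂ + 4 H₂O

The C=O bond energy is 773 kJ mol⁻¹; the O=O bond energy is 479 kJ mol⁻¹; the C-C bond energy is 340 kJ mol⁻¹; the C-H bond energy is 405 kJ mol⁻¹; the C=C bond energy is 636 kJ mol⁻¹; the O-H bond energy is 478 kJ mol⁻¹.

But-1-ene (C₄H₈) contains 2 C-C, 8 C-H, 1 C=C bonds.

Bonds broken (reactants):
  C-C: 2 × 340 = 680
  C-H: 8 × 405 = 3240
  C=C: 1 × 636 = 636
  O=O: 6 × 479 = 2874
  Σ(broken) = 7430 kJ
Bonds formed (products):
  C=O: 8 × 773 = 6184
  O-H: 8 × 478 = 3824
  Σ(formed) = 10008 kJ
ΔH = Σ(broken) − Σ(formed) = 7430 − 10008 = −2578 kJ

ΔH ≈ −2578 kJ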